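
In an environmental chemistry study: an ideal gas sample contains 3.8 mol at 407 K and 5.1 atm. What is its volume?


PV = nRT  (R = 0.08206 L·atm/(mol·K))
V = nRT/P = 3.8×0.08206×407/5.1
= 24.885 L

24.885 L


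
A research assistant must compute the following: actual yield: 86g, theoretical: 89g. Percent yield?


% yield = actual/theoretical × 100
= 86/89 × 100
= 96.63%

96.63%


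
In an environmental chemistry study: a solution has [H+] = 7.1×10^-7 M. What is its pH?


pH = -log10([H+]) = -log10(7.1×10^-7)
= 7 - log10(7.1)
= 7 - 0.85
= 6.15

6.15


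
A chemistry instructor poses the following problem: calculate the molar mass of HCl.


M(HCl) = 1×1.008 + 1×35.45
= 1.01 + 35.45
= 36.46 g/mol

36.46 g/mol


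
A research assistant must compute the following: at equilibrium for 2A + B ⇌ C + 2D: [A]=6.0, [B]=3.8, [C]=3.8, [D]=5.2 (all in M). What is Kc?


Kc = [C][D]^2/([A]^2[B])
= (3.8^1 × 5.2^2)/(6.0^2 × 3.8^1)
= 102.752/136.8
= 0.7511

0.7511


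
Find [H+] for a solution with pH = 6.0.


[H+] = 10^(-pH) = 10^(-6.0)
= 1.0×10^-6 M

1.0×10^-6 M


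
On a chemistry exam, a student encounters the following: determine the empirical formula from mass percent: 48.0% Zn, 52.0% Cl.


Assume 100 g sample. Moles of each element:
  Zn: 48.0/65.38 = 0.734 mol
  Cl: 52.0/35.45 = 1.467 mol
Divide by smallest (0.734):
  Zn: 0.734/0.734 = 1.0
  Cl: 1.467/0.734 = 2.0
Empirical formula: ZnCl2

ZnCl2


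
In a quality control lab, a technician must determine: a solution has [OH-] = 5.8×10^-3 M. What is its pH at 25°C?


pOH = -log10([OH-]) = -log10(5.8×10^-3)
= 3 - log10(5.8) = 2.24
pH = 14 - pOH = 14 - 2.24 = 11.76

11.76


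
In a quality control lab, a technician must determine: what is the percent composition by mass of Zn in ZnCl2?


M(ZnCl2) = 1×65.38 + 2×35.45 = 136.28 g/mol
Mass of Zn = 1 × 65.38 = 65.38 g/mol
% Zn = 65.38/136.28 × 100 = 47.97%

47.97%


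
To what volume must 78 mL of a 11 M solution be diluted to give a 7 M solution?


C1V1 = C2V2
11 × 78 = 7 × V2
V2 = 858/7 = 122.57 mL

122.57 mL


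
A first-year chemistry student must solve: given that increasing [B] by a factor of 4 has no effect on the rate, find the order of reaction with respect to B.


rate ∝ [B]^n
rate ∝ [B]^0
Order in B: 0

0


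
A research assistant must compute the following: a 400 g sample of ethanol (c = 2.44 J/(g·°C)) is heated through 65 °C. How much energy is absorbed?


q = mcΔT = 400 × 2.44 × 65
= 63440.00 J

63440.00 J


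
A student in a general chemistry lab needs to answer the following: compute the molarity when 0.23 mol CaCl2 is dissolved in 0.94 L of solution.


M = n/V = 0.23/0.94 = 0.245 mol/L

0.245 M


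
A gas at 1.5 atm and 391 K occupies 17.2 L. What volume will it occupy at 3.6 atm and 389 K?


P1V1/T1 = P2V2/T2
V2 = P1V1T2/(T1P2)
= 1.5×17.2×389/(391×3.6)
= 7.13 L

7.13 L


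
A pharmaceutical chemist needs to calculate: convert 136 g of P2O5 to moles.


M(P2O5) = 141.94 g/mol
n = mass/M = 136/141.94 = 0.9582 mol

0.9582 mol


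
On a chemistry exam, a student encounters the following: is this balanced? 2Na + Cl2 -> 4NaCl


Equation: 2Na + Cl2 -> 4NaCl
Check atoms: Cl: 2≠4, Na: 2≠4
Not balanced

No, not balanced


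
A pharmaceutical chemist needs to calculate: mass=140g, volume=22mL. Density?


ρ = mass/volume
= 140/22
= 6.364 g/mL

6.364 g/mL


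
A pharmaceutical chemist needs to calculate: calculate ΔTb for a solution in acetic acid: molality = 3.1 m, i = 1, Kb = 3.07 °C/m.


ΔTb = Kb × m × i
= 3.07 × 3.1 × 1
= 9.517 °C

9.517 °C


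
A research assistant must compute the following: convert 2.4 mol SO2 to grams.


M(SO2) = 64.07 g/mol
mass = n × M = 2.4 × 64.07 = 153.77 g

153.77 g


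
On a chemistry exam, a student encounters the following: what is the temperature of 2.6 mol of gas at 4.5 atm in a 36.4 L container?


PV = nRT  (R = 0.08206 L·atm/(mol·K))
T = PV/(nR) = 4.5×36.4/(2.6×0.08206)
= 163.80/0.213356
= 767.73 K

767.73 K


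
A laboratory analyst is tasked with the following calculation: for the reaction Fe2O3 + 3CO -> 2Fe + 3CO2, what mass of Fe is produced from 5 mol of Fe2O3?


Mole ratio Fe:Fe2O3 = 2:1
n(Fe) = 5 × 2/1 = 10.000 mol
mass = 10.000 × 55.85 = 558.5 g

558.5 g


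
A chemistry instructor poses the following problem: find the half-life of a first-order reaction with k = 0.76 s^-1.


t½ = ln2/k = 0.693147/(0.76 s^-1)
= 0.9120 s

0.9120 s


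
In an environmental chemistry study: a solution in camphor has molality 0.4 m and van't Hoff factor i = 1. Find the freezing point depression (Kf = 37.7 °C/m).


ΔTf = Kf × m × i
= 37.7 × 0.4 × 1
= 15.08 °C

15.08 °C


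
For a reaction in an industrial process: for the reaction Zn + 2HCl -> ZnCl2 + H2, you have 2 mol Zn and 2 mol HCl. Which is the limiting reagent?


Mole ratio available / coefficient:
  Zn: 2/1 = 2.000
  HCl: 2/2 = 1.000
Smaller ratio is limiting.

HCl


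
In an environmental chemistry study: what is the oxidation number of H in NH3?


H is +1 with nonmetals
Oxidation number: +1

+1


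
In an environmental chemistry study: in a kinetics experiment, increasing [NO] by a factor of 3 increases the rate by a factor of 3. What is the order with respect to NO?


rate ∝ [NO]^n
3^n = 3 → n = 1
Order in NO: 1

1


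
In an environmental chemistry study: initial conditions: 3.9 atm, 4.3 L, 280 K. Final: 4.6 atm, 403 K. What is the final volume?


P1V1/T1 = P2V2/T2
V2 = P1V1T2/(T1P2)
= 3.9×4.3×403/(280×4.6)
= 5.247 L

5.247 L


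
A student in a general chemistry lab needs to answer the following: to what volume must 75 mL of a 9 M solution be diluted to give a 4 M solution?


C1V1 = C2V2
9 × 75 = 4 × V2
V2 = 675/4 = 168.75 mL

168.75 mL


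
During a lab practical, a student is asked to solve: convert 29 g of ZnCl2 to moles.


M(ZnCl2) = 136.28 g/mol
n = mass/M = 29/136.28 = 0.2128 mol

0.2128 mol


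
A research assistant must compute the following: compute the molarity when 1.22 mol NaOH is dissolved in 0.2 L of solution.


M = n/V = 1.22/0.2 = 6.100 mol/L

6.100 M


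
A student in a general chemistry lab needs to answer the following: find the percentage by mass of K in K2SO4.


M(K2SO4) = 2×39.1 + 1×32.07 + 4×16.0 = 174.27 g/mol
Mass of K = 2 × 39.1 = 78.20 g/mol
% K = 78.20/174.27 × 100 = 44.87%

44.87%


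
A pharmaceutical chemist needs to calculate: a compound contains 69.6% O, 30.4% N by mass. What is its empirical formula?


Assume 100 g sample. Moles of each element:
  O: 69.6/16.0 = 4.35 mol
  N: 30.4/14.01 = 2.17 mol
Divide by smallest (2.17):
  O: 4.35/2.17 = 2.0
  N: 2.17/2.17 = 1.0
Empirical formula: NO2

NO2


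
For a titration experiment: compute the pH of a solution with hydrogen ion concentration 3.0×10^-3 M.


pH = -log10([H+]) = -log10(3.0×10^-3)
= 3 - log10(3.0)
= 3 - 0.48
= 2.52

2.52


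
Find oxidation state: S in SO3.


x + 3(-2) = 0, so x = +6
Oxidation number: +6

+6


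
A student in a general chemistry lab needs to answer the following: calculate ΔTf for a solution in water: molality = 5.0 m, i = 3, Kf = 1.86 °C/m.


ΔTf = Kf × m × i
= 1.86 × 5.0 × 3
= 27.9 °C

27.9 °C


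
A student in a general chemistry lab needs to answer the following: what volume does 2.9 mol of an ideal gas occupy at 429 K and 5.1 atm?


PV = nRT  (R = 0.08206 L·atm/(mol·K))
V = nRT/P = 2.9×0.08206×429/5.1
= 20.018 L

20.018 L


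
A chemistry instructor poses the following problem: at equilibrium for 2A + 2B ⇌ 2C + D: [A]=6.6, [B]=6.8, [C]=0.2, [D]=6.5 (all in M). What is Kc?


Kc = [C]^2[D]/([A]^2[B]^2)
= (0.2^2 × 6.5^1)/(6.6^2 × 6.8^2)
= 0.26/2014.2144
= 1.291×10^-4

1.291×10^-4


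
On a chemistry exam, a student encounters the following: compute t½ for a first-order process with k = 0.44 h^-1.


t½ = ln2/k = 0.693147/(0.44 h^-1)
= 1.575 h

1.575 h


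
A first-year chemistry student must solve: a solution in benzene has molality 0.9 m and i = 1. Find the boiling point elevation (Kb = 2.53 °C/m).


ΔTb = Kb × m × i
= 2.53 × 0.9 × 1
= 2.277 °C

2.277 °C


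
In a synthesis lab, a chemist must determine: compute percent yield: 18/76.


% yield = actual/theoretical × 100
= 18/76 × 100
= 23.68%

23.68%


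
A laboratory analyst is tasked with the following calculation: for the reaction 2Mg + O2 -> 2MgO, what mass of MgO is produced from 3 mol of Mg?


Mole ratio MgO:Mg = 2:2
n(MgO) = 3 × 2/2 = 3.000 mol
mass = 3.000 × 40.31 = 120.93 g

120.93 g


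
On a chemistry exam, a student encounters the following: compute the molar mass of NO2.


M(NO2) = 1×14.01 + 2×16.0
= 14.01 + 32.0
= 46.01 g/mol

46.01 g/mol


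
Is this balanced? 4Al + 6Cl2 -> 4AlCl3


Equation: 4Al + 6Cl2 -> 4AlCl3
Check atoms: Al: 4=4, Cl: 12=12
Balanced

Yes, balanced


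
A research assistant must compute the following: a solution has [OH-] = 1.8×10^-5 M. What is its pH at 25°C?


pOH = -log10([OH-]) = -log10(1.8×10^-5)
= 5 - log10(1.8) = 4.74
pH = 14 - pOH = 14 - 4.74 = 9.26

9.26


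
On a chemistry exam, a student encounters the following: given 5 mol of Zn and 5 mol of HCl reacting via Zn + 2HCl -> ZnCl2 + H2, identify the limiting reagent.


Mole ratio available / coefficient:
  Zn: 5/1 = 5.000
  HCl: 5/2 = 2.500
Smaller ratio is limiting.

HCl


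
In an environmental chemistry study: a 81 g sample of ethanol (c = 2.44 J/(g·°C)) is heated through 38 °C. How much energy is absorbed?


q = mcΔT = 81 × 2.44 × 38
= 7510.32 J

7510.32 J


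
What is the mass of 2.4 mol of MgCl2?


M(MgCl2) = 95.21 g/mol
mass = n × M = 2.4 × 95.21 = 228.50 g

228.50 g


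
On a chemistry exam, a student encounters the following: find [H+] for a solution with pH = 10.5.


[H+] = 10^(-pH) = 10^(-10.5)
= 3.16×10^-11 M

3.16×10^-11 M


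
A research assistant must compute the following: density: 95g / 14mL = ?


ρ = mass/volume
= 95/14
= 6.786 g/mL

6.786 g/mL


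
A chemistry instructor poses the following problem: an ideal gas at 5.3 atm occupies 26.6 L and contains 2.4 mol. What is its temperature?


PV = nRT  (R = 0.08206 L·atm/(mol·K))
T = PV/(nR) = 5.3×26.6/(2.4×0.08206)
= 140.98/0.196944
= 715.84 K

715.84 K


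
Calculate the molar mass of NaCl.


M(NaCl) = 1×22.99 + 1×35.45
= 22.99 + 35.45
= 58.44 g/mol

58.44 g/mol


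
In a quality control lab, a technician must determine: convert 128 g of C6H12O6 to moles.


M(C6H12O6) = 180.16 g/mol
n = mass/M = 128/180.16 = 0.7105 mol

0.7105 mol


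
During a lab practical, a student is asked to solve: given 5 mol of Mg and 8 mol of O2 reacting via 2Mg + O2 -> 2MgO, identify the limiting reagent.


Mole ratio available / coefficient:
  Mg: 5/2 = 2.500
  O2: 8/1 = 8.000
Smaller ratio is limiting.

Mg


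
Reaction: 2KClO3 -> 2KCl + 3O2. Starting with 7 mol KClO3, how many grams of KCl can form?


Mole ratio KCl:KClO3 = 2:2
n(KCl) = 7 × 2/2 = 7.000 mol
mass = 7.000 × 74.55 = 521.85 g

521.85 g


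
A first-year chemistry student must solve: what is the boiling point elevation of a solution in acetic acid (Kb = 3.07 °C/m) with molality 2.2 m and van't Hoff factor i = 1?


ΔTb = Kb × m × i
= 3.07 × 2.2 × 1
= 6.754 °C

6.754 °C


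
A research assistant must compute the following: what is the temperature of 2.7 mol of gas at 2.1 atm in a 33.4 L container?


PV = nRT  (R = 0.08206 L·atm/(mol·K))
T = PV/(nR) = 2.1×33.4/(2.7×0.08206)
= 70.14/0.221562
= 316.57 K

316.57 K


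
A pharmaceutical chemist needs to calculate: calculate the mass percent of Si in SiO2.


M(SiO2) = 1×28.09 + 2×16.0 = 60.09 g/mol
Mass of Si = 1 × 28.09 = 28.09 g/mol
% Si = 28.09/60.09 × 100 = 46.75%

46.75%


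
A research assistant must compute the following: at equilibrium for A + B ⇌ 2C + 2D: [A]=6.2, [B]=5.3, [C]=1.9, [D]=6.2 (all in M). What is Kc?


Kc = [C]^2[D]^2/([A][B])
= (1.9^2 × 6.2^2)/(6.2^1 × 5.3^1)
= 138.7684/32.86
= 4.223

4.223


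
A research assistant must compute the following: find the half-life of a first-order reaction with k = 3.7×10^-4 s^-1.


t½ = ln2/k = 0.693147/(3.7×10^-4 s^-1)
= 1873 s

1873 s


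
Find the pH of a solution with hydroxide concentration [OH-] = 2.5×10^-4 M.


pOH = -log10([OH-]) = -log10(2.5×10^-4)
= 4 - log10(2.5) = 3.6
pH = 14 - pOH = 14 - 3.6 = 10.4

10.4


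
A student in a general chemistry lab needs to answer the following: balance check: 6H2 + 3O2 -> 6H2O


Equation: 6H2 + 3O2 -> 6H2O
Check atoms: H: 12=12, O: 6=6
Balanced

Yes, balanced


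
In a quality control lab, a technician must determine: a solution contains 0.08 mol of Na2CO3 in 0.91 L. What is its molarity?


M = n/V = 0.08/0.91 = 0.088 mol/L

0.088 M


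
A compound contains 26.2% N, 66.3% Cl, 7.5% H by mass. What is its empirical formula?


Assume 100 g sample. Moles of each element:
  N: 26.2/14.01 = 1.87 mol
  Cl: 66.3/35.45 = 1.87 mol
  H: 7.5/1.008 = 7.44 mol
Divide by smallest (1.87):
  N: 1.87/1.87 = 1.0
  Cl: 1.87/1.87 = 1.0
  H: 7.44/1.87 = 3.98
Empirical formula: NH4Cl

NH4Cl


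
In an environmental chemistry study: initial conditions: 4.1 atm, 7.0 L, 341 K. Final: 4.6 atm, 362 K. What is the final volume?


P1V1/T1 = P2V2/T2
V2 = P1V1T2/(T1P2)
= 4.1×7.0×362/(341×4.6)
= 6.623 L

6.623 L


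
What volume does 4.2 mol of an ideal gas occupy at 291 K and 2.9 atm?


PV = nRT  (R = 0.08206 L·atm/(mol·K))
V = nRT/P = 4.2×0.08206×291/2.9
= 34.584 L

34.584 L


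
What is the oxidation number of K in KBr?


Group 1 metal: +1
Oxidation number: +1

+1


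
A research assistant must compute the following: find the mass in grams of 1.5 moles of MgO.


M(MgO) = 40.31 g/mol
mass = n × M = 1.5 × 40.31 = 60.47 g

60.47 g


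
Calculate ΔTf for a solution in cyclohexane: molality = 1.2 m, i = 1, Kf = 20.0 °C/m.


ΔTf = Kf × m × i
= 20.0 × 1.2 × 1
= 24.0 °C

24.0 °C


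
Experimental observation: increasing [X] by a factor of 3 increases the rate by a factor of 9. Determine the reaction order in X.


rate ∝ [X]^n
3^n = 9 → n = 2
Order in X: 2

2


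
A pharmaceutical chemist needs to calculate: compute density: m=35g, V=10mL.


ρ = mass/volume
= 35/10
= 3.5 g/mL

3.5 g/mL


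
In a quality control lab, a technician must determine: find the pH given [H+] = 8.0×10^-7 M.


pH = -log10([H+]) = -log10(8.0×10^-7)
= 7 - log10(8.0)
= 7 - 0.9
= 6.1

6.1


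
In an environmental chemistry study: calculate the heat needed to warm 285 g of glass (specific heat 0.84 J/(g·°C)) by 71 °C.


q = mcΔT = 285 × 0.84 × 71
= 16997.40 J

16997.40 J


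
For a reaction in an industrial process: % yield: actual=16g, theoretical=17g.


% yield = actual/theoretical × 100
= 16/17 × 100
= 94.12%

94.12%


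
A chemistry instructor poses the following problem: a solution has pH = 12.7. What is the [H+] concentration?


[H+] = 10^(-pH) = 10^(-12.7)
= 2.0×10^-13 M

2.0×10^-13 M


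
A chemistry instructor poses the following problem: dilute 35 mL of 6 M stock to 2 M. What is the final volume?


C1V1 = C2V2
6 × 35 = 2 × V2
V2 = 210/2 = 105.0 mL

105.0 mL


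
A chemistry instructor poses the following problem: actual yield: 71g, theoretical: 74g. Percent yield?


% yield = actual/theoretical × 100
= 71/74 × 100
= 95.95%

95.95%


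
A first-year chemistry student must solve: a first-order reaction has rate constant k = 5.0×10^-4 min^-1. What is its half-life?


t½ = ln2/k = 0.693147/(5.0×10^-4 min^-1)
= 1386 min

1386 min


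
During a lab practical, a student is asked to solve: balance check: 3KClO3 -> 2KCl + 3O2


Equation: 3KClO3 -> 2KCl + 3O2
Check atoms: Cl: 3≠2, K: 3≠2, O: 9≠6
Not balanced

No, not balanced


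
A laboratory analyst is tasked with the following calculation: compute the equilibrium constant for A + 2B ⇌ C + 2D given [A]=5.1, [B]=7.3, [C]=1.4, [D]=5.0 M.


Kc = [C][D]^2/([A][B]^2)
= (1.4^1 × 5.0^2)/(5.1^1 × 7.3^2)
= 35/271.779
= 0.1288

0.1288


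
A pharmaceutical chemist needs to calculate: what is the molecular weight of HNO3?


M(HNO3) = 1×1.008 + 1×14.01 + 3×16.0
= 1.01 + 14.01 + 48.0
= 63.02 g/mol

63.02 g/mol


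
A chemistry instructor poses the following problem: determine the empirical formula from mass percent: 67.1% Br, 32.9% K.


Assume 100 g sample. Moles of each element:
  Br: 67.1/79.9 = 0.84 mol
  K: 32.9/39.1 = 0.841 mol
Divide by smallest (0.84):
  Br: 0.84/0.84 = 1.0
  K: 0.841/0.84 = 1.0
Empirical formula: KBr

KBr


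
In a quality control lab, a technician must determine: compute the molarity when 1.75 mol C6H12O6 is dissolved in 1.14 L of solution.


M = n/V = 1.75/1.14 = 1.535 mol/L

1.535 M


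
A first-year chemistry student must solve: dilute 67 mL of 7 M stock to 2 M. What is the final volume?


C1V1 = C2V2
7 × 67 = 2 × V2
V2 = 469/2 = 234.5 mL

234.5 mL


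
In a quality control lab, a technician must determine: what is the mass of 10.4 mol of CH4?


M(CH4) = 16.04 g/mol
mass = n × M = 10.4 × 16.04 = 166.82 g

166.82 g


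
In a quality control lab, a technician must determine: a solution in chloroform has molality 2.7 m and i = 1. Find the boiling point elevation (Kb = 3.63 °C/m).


ΔTb = Kb × m × i
= 3.63 × 2.7 × 1
= 9.801 °C

9.801 °C


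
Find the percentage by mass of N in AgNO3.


M(AgNO3) = 1×107.87 + 1×14.01 + 3×16.0 = 169.88 g/mol
Mass of N = 1 × 14.01 = 14.01 g/mol
% N = 14.01/169.88 × 100 = 8.25%

8.25%


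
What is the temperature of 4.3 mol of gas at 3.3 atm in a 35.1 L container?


PV = nRT  (R = 0.08206 L·atm/(mol·K))
T = PV/(nR) = 3.3×35.1/(4.3×0.08206)
= 115.83/0.352858
= 328.26 K

328.26 K


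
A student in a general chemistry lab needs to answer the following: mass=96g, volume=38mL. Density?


ρ = mass/volume
= 96/38
= 2.526 g/mL

2.526 g/mL


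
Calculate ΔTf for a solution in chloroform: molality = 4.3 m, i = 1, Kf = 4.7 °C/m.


ΔTf = Kf × m × i
= 4.7 × 4.3 × 1
= 20.21 °C

20.21 °C


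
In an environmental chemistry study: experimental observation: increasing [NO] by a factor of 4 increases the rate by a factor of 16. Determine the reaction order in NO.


rate ∝ [NO]^n
4^n = 16 → n = 2
Order in NO: 2

2


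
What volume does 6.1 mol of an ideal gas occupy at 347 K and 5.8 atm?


PV = nRT  (R = 0.08206 L·atm/(mol·K))
V = nRT/P = 6.1×0.08206×347/5.8
= 29.948 L

29.948 L


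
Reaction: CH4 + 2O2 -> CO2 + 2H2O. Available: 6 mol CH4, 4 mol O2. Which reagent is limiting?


Mole ratio available / coefficient:
  CH4: 6/1 = 6.000
  O2: 4/2 = 2.000
Smaller ratio is limiting.

O2


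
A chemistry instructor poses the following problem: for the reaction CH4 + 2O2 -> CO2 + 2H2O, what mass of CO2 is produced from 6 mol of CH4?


Mole ratio CO2:CH4 = 1:1
n(CO2) = 6 × 1/1 = 6.000 mol
mass = 6.000 × 44.01 = 264.06 g

264.06 g


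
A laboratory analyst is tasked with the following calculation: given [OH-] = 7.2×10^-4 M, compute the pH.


pOH = -log10([OH-]) = -log10(7.2×10^-4)
= 4 - log10(7.2) = 3.14
pH = 14 - pOH = 14 - 3.14 = 10.86

10.86


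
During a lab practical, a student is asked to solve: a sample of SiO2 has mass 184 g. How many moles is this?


M(SiO2) = 60.09 g/mol
n = mass/M = 184/60.09 = 3.0621 mol

3.0621 mol


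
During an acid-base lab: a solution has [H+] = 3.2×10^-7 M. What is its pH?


pH = -log10([H+]) = -log10(3.2×10^-7)
= 7 - log10(3.2)
= 7 - 0.51
= 6.49

6.49


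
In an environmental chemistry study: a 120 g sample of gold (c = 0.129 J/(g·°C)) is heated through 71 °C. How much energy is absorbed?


q = mcΔT = 120 × 0.129 × 71
= 1099.08 J

1099.08 J


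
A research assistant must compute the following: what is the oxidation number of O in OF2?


F is always -1; 2(-1) + x = 0, so O = +2
Oxidation number: +2

+2


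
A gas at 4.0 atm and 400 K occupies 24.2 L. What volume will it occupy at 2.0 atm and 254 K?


P1V1/T1 = P2V2/T2
V2 = P1V1T2/(T1P2)
= 4.0×24.2×254/(400×2.0)
= 30.734 L

30.734 L


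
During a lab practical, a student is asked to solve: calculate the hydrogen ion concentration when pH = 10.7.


[H+] = 10^(-pH) = 10^(-10.7)
= 2.0×10^-11 M

2.0×10^-11 M


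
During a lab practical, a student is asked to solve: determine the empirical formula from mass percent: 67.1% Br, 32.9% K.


Assume 100 g sample. Moles of each element:
  Br: 67.1/79.9 = 0.84 mol
  K: 32.9/39.1 = 0.841 mol
Divide by smallest (0.84):
  Br: 0.84/0.84 = 1.0
  K: 0.841/0.84 = 1.0
Empirical formula: KBr

KBr


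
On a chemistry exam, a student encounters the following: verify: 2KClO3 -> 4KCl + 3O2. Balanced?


Equation: 2KClO3 -> 4KCl + 3O2
Check atoms: Cl: 2≠4, K: 2≠4, O: 6=6
Not balanced

No, not balanced


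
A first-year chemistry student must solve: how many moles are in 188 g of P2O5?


M(P2O5) = 141.94 g/mol
n = mass/M = 188/141.94 = 1.3245 mol

1.3245 mol


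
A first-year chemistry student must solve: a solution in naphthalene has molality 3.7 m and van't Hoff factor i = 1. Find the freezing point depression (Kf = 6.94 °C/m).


ΔTf = Kf × m × i
= 6.94 × 3.7 × 1
= 25.678 °C

25.678 °C


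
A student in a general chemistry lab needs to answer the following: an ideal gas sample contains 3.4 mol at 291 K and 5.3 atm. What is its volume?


PV = nRT  (R = 0.08206 L·atm/(mol·K))
V = nRT/P = 3.4×0.08206×291/5.3
= 15.319 L

15.319 L


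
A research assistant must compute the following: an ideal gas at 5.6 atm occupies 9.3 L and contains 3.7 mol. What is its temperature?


PV = nRT  (R = 0.08206 L·atm/(mol·K))
T = PV/(nR) = 5.6×9.3/(3.7×0.08206)
= 52.08/0.303622
= 171.53 K

171.53 K


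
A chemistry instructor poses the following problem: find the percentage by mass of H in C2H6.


M(C2H6) = 2×12.01 + 6×1.008 = 30.068 g/mol
Mass of H = 6 × 1.008 = 6.048 g/mol
% H = 6.048/30.068 × 100 = 20.11%

20.11%


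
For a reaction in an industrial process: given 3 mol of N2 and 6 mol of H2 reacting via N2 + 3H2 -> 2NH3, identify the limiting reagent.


Mole ratio available / coefficient:
  N2: 3/1 = 3.000
  H2: 6/3 = 2.000
Smaller ratio is limiting.

H2


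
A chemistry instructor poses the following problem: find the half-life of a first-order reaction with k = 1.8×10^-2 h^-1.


t½ = ln2/k = 0.693147/(1.8×10^-2 h^-1)
= 38.51 h

38.51 h


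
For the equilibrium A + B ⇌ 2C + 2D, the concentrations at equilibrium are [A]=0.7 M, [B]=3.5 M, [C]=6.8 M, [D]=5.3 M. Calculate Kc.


Kc = [C]^2[D]^2/([A][B])
= (6.8^2 × 5.3^2)/(0.7^1 × 3.5^1)
= 1298.8816/2.45
= 530.2

530.2


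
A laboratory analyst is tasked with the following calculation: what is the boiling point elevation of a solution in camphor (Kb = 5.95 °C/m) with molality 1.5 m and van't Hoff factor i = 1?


ΔTb = Kb × m × i
= 5.95 × 1.5 × 1
= 8.925 °C

8.925 °C


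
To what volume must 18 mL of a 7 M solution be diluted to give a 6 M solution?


C1V1 = C2V2
7 × 18 = 6 × V2
V2 = 126/6 = 21.0 mL

21.0 mL


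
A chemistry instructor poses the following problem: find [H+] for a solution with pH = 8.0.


[H+] = 10^(-pH) = 10^(-8.0)
= 1.0×10^-8 M

1.0×10^-8 M


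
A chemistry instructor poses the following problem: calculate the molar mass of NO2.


M(NO2) = 1×14.01 + 2×16.0
= 14.01 + 32.0
= 46.01 g/mol

46.01 g/mol


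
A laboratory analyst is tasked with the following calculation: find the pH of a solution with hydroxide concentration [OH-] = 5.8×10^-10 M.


pOH = -log10([OH-]) = -log10(5.8×10^-10)
= 10 - log10(5.8) = 9.24
pH = 14 - pOH = 14 - 9.24 = 4.76

4.76


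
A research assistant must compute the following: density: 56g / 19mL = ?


ρ = mass/volume
= 56/19
= 2.947 g/mL

2.947 g/mL


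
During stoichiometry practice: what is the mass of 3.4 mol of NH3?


M(NH3) = 17.03 g/mol
mass = n × M = 3.4 × 17.03 = 57.90 g

57.90 g


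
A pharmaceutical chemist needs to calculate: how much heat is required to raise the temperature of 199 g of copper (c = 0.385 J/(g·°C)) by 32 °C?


q = mcΔT = 199 × 0.385 × 32
= 2451.68 J

2451.68 J


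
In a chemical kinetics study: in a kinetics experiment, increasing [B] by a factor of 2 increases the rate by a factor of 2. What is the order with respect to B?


rate ∝ [B]^n
2^n = 2 → n = 1
Order in B: 1

1


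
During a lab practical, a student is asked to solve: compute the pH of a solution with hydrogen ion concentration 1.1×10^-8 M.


pH = -log10([H+]) = -log10(1.1×10^-8)
= 8 - log10(1.1)
= 8 - 0.04
= 7.96

7.96


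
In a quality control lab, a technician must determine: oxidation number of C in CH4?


x + 4(+1) = 0, so x = -4
Oxidation number: -4

-4


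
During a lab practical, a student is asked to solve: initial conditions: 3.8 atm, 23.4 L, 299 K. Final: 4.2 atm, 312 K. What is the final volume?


P1V1/T1 = P2V2/T2
V2 = P1V1T2/(T1P2)
= 3.8×23.4×312/(299×4.2)
= 22.092 L

22.092 L


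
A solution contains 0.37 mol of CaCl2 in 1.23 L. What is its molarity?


M = n/V = 0.37/1.23 = 0.301 mol/L

0.301 M


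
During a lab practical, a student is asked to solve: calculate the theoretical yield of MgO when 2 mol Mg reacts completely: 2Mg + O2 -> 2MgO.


Mole ratio MgO:Mg = 2:2
n(MgO) = 2 × 2/2 = 2.000 mol
mass = 2.000 × 40.31 = 80.62 g

80.62 g


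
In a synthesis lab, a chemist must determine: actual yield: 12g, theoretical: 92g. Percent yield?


% yield = actual/theoretical × 100
= 12/92 × 100
= 13.04%

13.04%


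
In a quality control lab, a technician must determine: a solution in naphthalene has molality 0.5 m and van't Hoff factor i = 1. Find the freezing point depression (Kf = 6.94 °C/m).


ΔTf = Kf × m × i
= 6.94 × 0.5 × 1
= 3.47 °C

3.47 °C


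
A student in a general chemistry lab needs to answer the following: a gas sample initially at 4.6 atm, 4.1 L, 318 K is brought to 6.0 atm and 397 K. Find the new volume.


P1V1/T1 = P2V2/T2
V2 = P1V1T2/(T1P2)
= 4.6×4.1×397/(318×6.0)
= 3.924 L

3.924 L


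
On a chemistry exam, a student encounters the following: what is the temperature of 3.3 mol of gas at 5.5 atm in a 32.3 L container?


PV = nRT  (R = 0.08206 L·atm/(mol·K))
T = PV/(nR) = 5.5×32.3/(3.3×0.08206)
= 177.65/0.270798
= 656.02 K

656.02 K


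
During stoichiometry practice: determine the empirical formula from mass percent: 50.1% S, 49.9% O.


Assume 100 g sample. Moles of each element:
  S: 50.1/32.07 = 1.562 mol
  O: 49.9/16.0 = 3.119 mol
Divide by smallest (1.562):
  S: 1.562/1.562 = 1.0
  O: 3.119/1.562 = 2.0
Empirical formula: SO2

SO2


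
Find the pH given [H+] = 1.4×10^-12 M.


pH = -log10([H+]) = -log10(1.4×10^-12)
= 12 - log10(1.4)
= 12 - 0.15
= 11.85

11.85


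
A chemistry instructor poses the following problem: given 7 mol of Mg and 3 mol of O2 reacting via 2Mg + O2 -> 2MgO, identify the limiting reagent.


Mole ratio available / coefficient:
  Mg: 7/2 = 3.500
  O2: 3/1 = 3.000
Smaller ratio is limiting.

O2


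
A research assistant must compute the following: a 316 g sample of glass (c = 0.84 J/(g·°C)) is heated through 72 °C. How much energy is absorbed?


q = mcΔT = 316 × 0.84 × 72
= 19111.68 J

19111.68 J


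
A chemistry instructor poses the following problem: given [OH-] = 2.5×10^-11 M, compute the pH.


pOH = -log10([OH-]) = -log10(2.5×10^-11)
= 11 - log10(2.5) = 10.6
pH = 14 - pOH = 14 - 10.6 = 3.4

3.4


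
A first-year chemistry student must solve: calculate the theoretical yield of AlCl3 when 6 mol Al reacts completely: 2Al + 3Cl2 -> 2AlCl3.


Mole ratio AlCl3:Al = 2:2
n(AlCl3) = 6 × 2/2 = 6.000 mol
mass = 6.000 × 133.33 = 799.98 g

799.98 g


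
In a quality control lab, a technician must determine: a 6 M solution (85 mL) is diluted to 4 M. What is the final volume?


C1V1 = C2V2
6 × 85 = 4 × V2
V2 = 510/4 = 127.5 mL

127.5 mL


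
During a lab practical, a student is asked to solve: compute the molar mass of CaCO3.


M(CaCO3) = 1×40.08 + 1×12.01 + 3×16.0
= 40.08 + 12.01 + 48.0
= 100.09 g/mol

100.09 g/mol


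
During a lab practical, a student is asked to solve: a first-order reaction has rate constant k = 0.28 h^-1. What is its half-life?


t½ = ln2/k = 0.693147/(0.28 h^-1)
= 2.476 h

2.476 h


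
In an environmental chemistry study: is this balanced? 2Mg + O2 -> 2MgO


Equation: 2Mg + O2 -> 2MgO
Check atoms: Mg: 2=2, O: 2=2
Balanced

Yes, balanced


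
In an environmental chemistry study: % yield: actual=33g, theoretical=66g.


% yield = actual/theoretical × 100
= 33/66 × 100
= 50.0%

50.0%


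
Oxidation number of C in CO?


x + (-2) = 0, so x = +2
Oxidation number: +2

+2


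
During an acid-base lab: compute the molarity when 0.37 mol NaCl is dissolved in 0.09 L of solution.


M = n/V = 0.37/0.09 = 4.111 mol/L

4.111 M


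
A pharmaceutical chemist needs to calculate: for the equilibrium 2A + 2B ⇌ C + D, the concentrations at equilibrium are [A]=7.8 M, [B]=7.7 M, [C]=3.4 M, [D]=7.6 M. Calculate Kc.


Kc = [C][D]/([A]^2[B]^2)
= (3.4^1 × 7.6^1)/(7.8^2 × 7.7^2)
= 25.84/3607.2036
= 0.007163

0.007163


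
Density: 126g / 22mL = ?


ρ = mass/volume
= 126/22
= 5.727 g/mL

5.727 g/mL


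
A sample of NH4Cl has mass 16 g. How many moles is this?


M(NH4Cl) = 53.49 g/mol
n = mass/M = 16/53.49 = 0.2991 mol

0.2991 mol


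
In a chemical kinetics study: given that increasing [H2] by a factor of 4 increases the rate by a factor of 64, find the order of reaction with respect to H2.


rate ∝ [H2]^n
4^n = 64 → n = 3
Order in H2: 3

3


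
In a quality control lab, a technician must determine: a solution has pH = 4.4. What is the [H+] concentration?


[H+] = 10^(-pH) = 10^(-4.4)
= 3.98×10^-5 M

3.98×10^-5 M


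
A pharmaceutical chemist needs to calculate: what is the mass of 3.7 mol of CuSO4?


M(CuSO4) = 159.62 g/mol
mass = n × M = 3.7 × 159.62 = 590.59 g

590.59 g


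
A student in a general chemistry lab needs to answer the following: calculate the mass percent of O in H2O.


M(H2O) = 2×1.008 + 1×16.0 = 18.016 g/mol
Mass of O = 1 × 16.0 = 16.00 g/mol
% O = 16.00/18.016 × 100 = 88.81%

88.81%


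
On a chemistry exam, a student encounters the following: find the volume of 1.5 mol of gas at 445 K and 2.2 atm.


PV = nRT  (R = 0.08206 L·atm/(mol·K))
V = nRT/P = 1.5×0.08206×445/2.2
= 24.898 L

24.898 L


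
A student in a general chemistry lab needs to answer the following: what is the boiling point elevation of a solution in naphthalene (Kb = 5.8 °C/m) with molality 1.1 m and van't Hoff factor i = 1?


ΔTb = Kb × m × i
= 5.8 × 1.1 × 1
= 6.38 °C

6.38 °C


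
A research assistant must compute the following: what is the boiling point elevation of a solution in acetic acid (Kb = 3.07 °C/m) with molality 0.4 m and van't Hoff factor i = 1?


ΔTb = Kb × m × i
= 3.07 × 0.4 × 1
= 1.228 °C

1.228 °C


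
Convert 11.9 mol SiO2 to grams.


M(SiO2) = 60.09 g/mol
mass = n × M = 11.9 × 60.09 = 715.07 g

715.07 g


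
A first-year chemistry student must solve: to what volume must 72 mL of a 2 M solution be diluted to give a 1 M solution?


C1V1 = C2V2
2 × 72 = 1 × V2
V2 = 144/1 = 144.0 mL

144.0 mL


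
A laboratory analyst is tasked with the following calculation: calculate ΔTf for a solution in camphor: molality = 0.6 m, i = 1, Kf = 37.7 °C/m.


ΔTf = Kf × m × i
= 37.7 × 0.6 × 1
= 22.62 °C

22.62 °C


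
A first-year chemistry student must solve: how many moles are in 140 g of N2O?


M(N2O) = 44.02 g/mol
n = mass/M = 140/44.02 = 3.1804 mol

3.1804 mol


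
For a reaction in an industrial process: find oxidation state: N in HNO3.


(+1) + x + 3(-2) = 0, so x = +5
Oxidation number: +5

+5


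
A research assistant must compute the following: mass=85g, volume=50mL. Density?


ρ = mass/volume
= 85/50
= 1.7 g/mL

1.7 g/mL


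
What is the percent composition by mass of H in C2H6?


M(C2H6) = 2×12.01 + 6×1.008 = 30.068 g/mol
Mass of H = 6 × 1.008 = 6.048 g/mol
% H = 6.048/30.068 × 100 = 20.11%

20.11%


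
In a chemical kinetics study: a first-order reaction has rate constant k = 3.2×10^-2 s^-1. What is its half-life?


t½ = ln2/k = 0.693147/(3.2×10^-2 s^-1)
= 21.66 s

21.66 s


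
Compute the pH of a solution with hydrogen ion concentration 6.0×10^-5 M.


pH = -log10([H+]) = -log10(6.0×10^-5)
= 5 - log10(6.0)
= 5 - 0.78
= 4.22

4.22


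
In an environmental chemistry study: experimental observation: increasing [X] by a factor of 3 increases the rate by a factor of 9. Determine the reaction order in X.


rate ∝ [X]^n
3^n = 9 → n = 2
Order in X: 2

2


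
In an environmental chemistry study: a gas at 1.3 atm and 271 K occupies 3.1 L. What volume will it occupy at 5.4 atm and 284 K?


P1V1/T1 = P2V2/T2
V2 = P1V1T2/(T1P2)
= 1.3×3.1×284/(271×5.4)
= 0.782 L

0.782 L


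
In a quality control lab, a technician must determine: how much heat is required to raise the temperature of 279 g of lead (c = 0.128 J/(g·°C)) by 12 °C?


q = mcΔT = 279 × 0.128 × 12
= 428.54 J

428.54 J


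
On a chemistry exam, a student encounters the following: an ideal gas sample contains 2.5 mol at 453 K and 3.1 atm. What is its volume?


PV = nRT  (R = 0.08206 L·atm/(mol·K))
V = nRT/P = 2.5×0.08206×453/3.1
= 29.978 L

29.978 L


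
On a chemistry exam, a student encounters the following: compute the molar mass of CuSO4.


M(CuSO4) = 1×63.55 + 1×32.07 + 4×16.0
= 63.55 + 32.07 + 64.0
= 159.62 g/mol

159.62 g/mol


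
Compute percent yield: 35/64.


% yield = actual/theoretical × 100
= 35/64 × 100
= 54.69%

54.69%


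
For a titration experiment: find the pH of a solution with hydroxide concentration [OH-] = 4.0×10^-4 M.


pOH = -log10([OH-]) = -log10(4.0×10^-4)
= 4 - log10(4.0) = 3.4
pH = 14 - pOH = 14 - 3.4 = 10.6

10.6


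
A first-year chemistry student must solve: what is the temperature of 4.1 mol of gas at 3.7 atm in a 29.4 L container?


PV = nRT  (R = 0.08206 L·atm/(mol·K))
T = PV/(nR) = 3.7×29.4/(4.1×0.08206)
= 108.78/0.336446
= 323.32 K

323.32 K


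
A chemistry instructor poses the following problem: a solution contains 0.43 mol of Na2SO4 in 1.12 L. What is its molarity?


M = n/V = 0.43/1.12 = 0.384 mol/L

0.384 M


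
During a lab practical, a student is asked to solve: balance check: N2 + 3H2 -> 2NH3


Equation: N2 + 3H2 -> 2NH3
Check atoms: H: 6=6, N: 2=2
Balanced

Yes, balanced


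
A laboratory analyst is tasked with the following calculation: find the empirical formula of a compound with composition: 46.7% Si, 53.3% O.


Assume 100 g sample. Moles of each element:
  Si: 46.7/28.09 = 1.663 mol
  O: 53.3/16.0 = 3.331 mol
Divide by smallest (1.663):
  Si: 1.663/1.663 = 1.0
  O: 3.331/1.663 = 2.0
Empirical formula: SiO2

SiO2


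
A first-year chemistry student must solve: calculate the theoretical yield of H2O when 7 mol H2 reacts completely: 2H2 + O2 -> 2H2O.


Mole ratio H2O:H2 = 2:2
n(H2O) = 7 × 2/2 = 7.000 mol
mass = 7.000 × 18.02 = 126.14 g

126.14 g


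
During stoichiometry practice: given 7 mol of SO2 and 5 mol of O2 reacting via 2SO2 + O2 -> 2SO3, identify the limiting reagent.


Mole ratio available / coefficient:
  SO2: 7/2 = 3.500
  O2: 5/1 = 5.000
Smaller ratio is limiting.

SO2


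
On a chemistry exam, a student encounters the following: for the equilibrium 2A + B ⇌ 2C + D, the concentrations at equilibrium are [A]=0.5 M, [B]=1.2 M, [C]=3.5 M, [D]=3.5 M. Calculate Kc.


Kc = [C]^2[D]/([A]^2[B])
= (3.5^2 × 3.5^1)/(0.5^2 × 1.2^1)
= 42.875/0.3
= 142.9

142.9


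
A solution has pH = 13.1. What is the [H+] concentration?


[H+] = 10^(-pH) = 10^(-13.1)
= 7.94×10^-14 M

7.94×10^-14 M


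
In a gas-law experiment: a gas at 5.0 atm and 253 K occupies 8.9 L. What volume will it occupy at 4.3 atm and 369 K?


P1V1/T1 = P2V2/T2
V2 = P1V1T2/(T1P2)
= 5.0×8.9×369/(253×4.3)
= 15.094 L

15.094 L


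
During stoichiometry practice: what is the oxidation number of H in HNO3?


H is +1 with nonmetals
Oxidation number: +1

+1


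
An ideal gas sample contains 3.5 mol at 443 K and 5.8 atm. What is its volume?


PV = nRT  (R = 0.08206 L·atm/(mol·K))
V = nRT/P = 3.5×0.08206×443/5.8
= 21.937 L

21.937 L


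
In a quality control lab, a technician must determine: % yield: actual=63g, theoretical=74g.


% yield = actual/theoretical × 100
= 63/74 × 100
= 85.14%

85.14%


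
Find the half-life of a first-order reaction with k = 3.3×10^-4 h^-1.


t½ = ln2/k = 0.693147/(3.3×10^-4 h^-1)
= 2100 h

2100 h


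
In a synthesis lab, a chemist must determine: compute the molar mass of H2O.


M(H2O) = 2×1.008 + 1×16.0
= 2.02 + 16.0
= 18.02 g/mol

18.02 g/mol


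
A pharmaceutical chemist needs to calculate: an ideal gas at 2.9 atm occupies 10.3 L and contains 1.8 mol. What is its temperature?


PV = nRT  (R = 0.08206 L·atm/(mol·K))
T = PV/(nR) = 2.9×10.3/(1.8×0.08206)
= 29.87/0.147708
= 202.22 K

202.22 K


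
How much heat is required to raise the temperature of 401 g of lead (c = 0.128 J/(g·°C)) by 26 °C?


q = mcΔT = 401 × 0.128 × 26
= 1334.53 J

1334.53 J


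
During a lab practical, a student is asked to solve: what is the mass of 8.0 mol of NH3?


M(NH3) = 17.03 g/mol
mass = n × M = 8.0 × 17.03 = 136.24 g

136.24 g


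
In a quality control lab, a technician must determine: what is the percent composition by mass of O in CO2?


M(CO2) = 1×12.01 + 2×16.0 = 44.01 g/mol
Mass of O = 2 × 16.0 = 32.00 g/mol
% O = 32.00/44.01 × 100 = 72.71%

72.71%


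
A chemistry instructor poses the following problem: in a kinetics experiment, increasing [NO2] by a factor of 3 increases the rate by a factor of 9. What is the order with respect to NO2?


rate ∝ [NO2]^n
3^n = 9 → n = 2
Order in NO2: 2

2


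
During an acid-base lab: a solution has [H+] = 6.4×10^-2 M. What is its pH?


pH = -log10([H+]) = -log10(6.4×10^-2)
= 2 - log10(6.4)
= 2 - 0.81
= 1.19

1.19


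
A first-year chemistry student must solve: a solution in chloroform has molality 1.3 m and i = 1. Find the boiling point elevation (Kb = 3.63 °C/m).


ΔTb = Kb × m × i
= 3.63 × 1.3 × 1
= 4.719 °C

4.719 °C


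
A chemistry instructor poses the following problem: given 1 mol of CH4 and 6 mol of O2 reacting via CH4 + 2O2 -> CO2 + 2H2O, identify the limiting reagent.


Mole ratio available / coefficient:
  CH4: 1/1 = 1.000
  O2: 6/2 = 3.000
Smaller ratio is limiting.

CH4


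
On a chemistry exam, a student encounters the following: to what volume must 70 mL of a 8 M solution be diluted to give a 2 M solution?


C1V1 = C2V2
8 × 70 = 2 × V2
V2 = 560/2 = 280.0 mL

280.0 mL


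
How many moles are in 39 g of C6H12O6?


M(C6H12O6) = 180.16 g/mol
n = mass/M = 39/180.16 = 0.2165 mol

0.2165 mol


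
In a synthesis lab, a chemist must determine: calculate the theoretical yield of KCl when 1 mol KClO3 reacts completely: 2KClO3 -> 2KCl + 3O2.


Mole ratio KCl:KClO3 = 2:2
n(KCl) = 1 × 2/2 = 1.000 mol
mass = 1.000 × 74.55 = 74.55 g

74.55 g


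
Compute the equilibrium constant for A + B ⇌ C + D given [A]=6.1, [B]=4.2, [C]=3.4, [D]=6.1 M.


Kc = [C][D]/([A][B])
= (3.4^1 × 6.1^1)/(6.1^1 × 4.2^1)
= 20.74/25.62
= 0.8095

0.8095


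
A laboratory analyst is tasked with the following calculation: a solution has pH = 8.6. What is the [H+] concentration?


[H+] = 10^(-pH) = 10^(-8.6)
= 2.51×10^-9 M

2.51×10^-9 M
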